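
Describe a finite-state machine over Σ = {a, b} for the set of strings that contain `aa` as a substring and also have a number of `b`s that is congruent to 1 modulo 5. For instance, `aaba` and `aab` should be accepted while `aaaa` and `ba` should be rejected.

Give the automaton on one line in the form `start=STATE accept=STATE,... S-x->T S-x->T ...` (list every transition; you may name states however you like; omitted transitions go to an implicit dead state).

start=s0 accept=s6 s0-a->s1 s0-b->s2 s1-a->s3 s1-b->s2 s2-a->s4 s2-b->s5 s3-a->s3 s3-b->s6 s4-a->s6 s4-b->s5 s5-a->s7 s5-b->s8 s6-a->s6 s6-b->s9 s7-a->s9 s7-b->s8 s8-a->s10 s8-b->s11 s9-a->s9 s9-b->s12 s10-a->s12 s10-b->s11 s11-a->s13 s11-b->s0 s12-a->s12 s12-b->s14 s13-a->s14 s13-b->s0 s14-a->s14 s14-b->s3

Build one automaton per condition and run them in lockstep. One (3 states) tracks whether and how much of `aa` has been seen; the other (5 states) tracks the count of `b`s modulo 5. Each combined state is a pair, one component from each; accept when both components accept.
A 15-state machine:
          a    b  
>  s0     s1   s2 
   s1     s3   s2 
   s2     s4   s5 
   s3     s3   s6 
   s4     s6   s5 
   s5     s7   s8 
 * s6     s6   s9 
   s7     s9   s8 
   s8    s10  s11 
   s9     s9  s12 
   s10   s12  s11 
   s11   s13   s0 
   s12   s12  s14 
   s13   s14   s0 
   s14   s14   s3 
(> = start, * = accepting)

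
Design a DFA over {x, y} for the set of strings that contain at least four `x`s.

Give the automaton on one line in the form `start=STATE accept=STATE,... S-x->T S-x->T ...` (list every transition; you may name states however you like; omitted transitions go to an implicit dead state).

Only the number of `x`s matters, and only up to 5. Make a chain S0 → S1 → S2 → S3 → S4 → S5 advanced by each `x` (with S5 absorbing); every other symbol self-loops. The accepting set is {S4, S5}.
With 6 states:
        x   y  
>  S0   S1  S0 
   S1   S2  S1 
   S2   S3  S2 
   S3   S4  S3 
 * S4   S5  S4 
 * S5   S5  S5 
(> = start, * = accepting)

start=S0 accept=S4,S5 S0-x->S1 S0-y->S0 S1-x->S2 S1-y->S1 S2-x->S3 S2-y->S2 S3-x->S4 S3-y->S3 S4-x->S5 S4-y->S4 S5-x->S5 S5-y->S5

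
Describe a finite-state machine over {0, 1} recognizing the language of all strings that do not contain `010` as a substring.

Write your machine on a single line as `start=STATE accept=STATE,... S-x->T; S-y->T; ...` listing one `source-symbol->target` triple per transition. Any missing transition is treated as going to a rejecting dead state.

start=S0; accept=S0,S1,S2; S0-0->S1; S0-1->S0; S1-0->S1; S1-1->S2; S2-0->S3; S2-1->S0; S3-0->S3; S3-1->S3

This is the complement of 'contains `010`'. Use the same substring-matching states — S0 through S3 holding how much of `010` has just been matched — but flip the accepting set: everything except the trap S3 accepts.
A 4-state machine:
        0   1  
>* S0   S1  S0 
 * S1   S1  S2 
 * S2   S3  S0 
   S3   S3  S3 
(> = start, * = accepting)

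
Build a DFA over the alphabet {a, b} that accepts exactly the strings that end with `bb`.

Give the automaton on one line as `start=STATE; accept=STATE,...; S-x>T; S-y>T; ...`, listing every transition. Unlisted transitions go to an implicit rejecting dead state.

start=q0; accept=q2; q0-a>q0; q0-b>q1; q1-a>q0; q1-b>q2; q2-a>q0; q2-b>q2

Let each state record the length of the longest suffix of the input read so far that is also a prefix of `bb`. q1 means the last symbol is `b`; q2 means the last 2 symbols are `bb`. Accept only at q2, where the string currently ends in `bb`.
A 3-state machine:
        a   b  
>  q0   q0  q1 
   q1   q0  q2 
 * q2   q0  q2 
(> = start, * = accepting)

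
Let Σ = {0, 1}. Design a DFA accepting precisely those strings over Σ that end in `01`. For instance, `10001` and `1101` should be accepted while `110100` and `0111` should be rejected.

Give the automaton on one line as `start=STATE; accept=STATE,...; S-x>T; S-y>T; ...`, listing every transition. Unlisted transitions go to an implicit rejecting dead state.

start=q0; accept=q2; q0-0>q1; q0-1>q0; q1-0>q1; q1-1>q2; q2-0>q1; q2-1>q0

Let each state record the length of the longest suffix of the input read so far that is also a prefix of `01`. q1 means the last symbol is `0`; q2 means the last 2 symbols are `01`. Accept only at q2, where the string currently ends in `01`.
3 states suffice.
        0   1  
>  q0   q1  q0 
   q1   q1  q2 
 * q2   q1  q0 
(> = start, * = accepting)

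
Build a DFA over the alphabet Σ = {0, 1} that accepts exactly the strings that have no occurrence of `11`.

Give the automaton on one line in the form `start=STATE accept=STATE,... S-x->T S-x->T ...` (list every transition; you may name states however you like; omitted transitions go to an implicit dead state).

start=S0 accept=S0,S1 S0-0->S0 S0-1->S1 S1-0->S0 S1-1->S2 S2-0->S2 S2-1->S2

This is the complement of 'contains `11`'. Use the same substring-matching states — S0 through S2 holding how much of `11` has just been matched — but flip the accepting set: everything except the trap S2 accepts.
A 3-state machine:
        0   1  
>* S0   S0  S1 
 * S1   S0  S2 
   S2   S2  S2 
(> = start, * = accepting)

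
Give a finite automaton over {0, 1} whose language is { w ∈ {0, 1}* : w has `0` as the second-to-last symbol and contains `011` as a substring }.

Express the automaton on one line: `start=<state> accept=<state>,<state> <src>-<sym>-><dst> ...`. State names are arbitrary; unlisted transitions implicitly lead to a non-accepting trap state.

start=S0 accept=S5,S6 S0-0->S1 S0-1->S0 S1-0->S1 S1-1->S2 S2-0->S1 S2-1->S3 S3-0->S4 S3-1->S3 S4-0->S5 S4-1->S6 S5-0->S5 S5-1->S6 S6-0->S4 S6-1->S3

Run two small machines in parallel and take their product. One (7 states) tracks the last 2 symbols read; the other (4 states) tracks whether and how much of `011` has been seen. Each combined state is a pair, one component from each; accept when both components accept. Minimizing collapses redundant product states.
        0   1  
>  S0   S1  S0 
   S1   S1  S2 
   S2   S1  S3 
   S3   S4  S3 
   S4   S5  S6 
 * S5   S5  S6 
 * S6   S4  S3 
(> = start, * = accepting)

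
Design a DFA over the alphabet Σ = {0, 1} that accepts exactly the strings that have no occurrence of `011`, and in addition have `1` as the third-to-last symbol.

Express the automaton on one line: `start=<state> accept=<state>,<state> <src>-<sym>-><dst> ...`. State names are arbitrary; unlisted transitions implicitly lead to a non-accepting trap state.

Handle the two conditions separately and then intersect. One (4 states) tracks partial matches of the forbidden pattern `011`; the other (15 states) tracks the last 3 symbols read. Each combined state is a pair, one component from each; accept when both components accept.
With 22 states:
          0    1  
>  s0     s1   s2 
   s1     s3   s4 
   s2     s5   s6 
   s3     s7   s8 
   s4     s9  s10 
   s5    s11  s12 
   s6    s13  s14 
   s7     s7   s8 
   s8     s9  s10 
   s9    s11  s12 
   s10   s15  s16 
 * s11    s7   s8 
 * s12    s9  s10 
 * s13   s11  s12 
 * s14   s13  s14 
   s15   s17  s18 
   s16   s15  s16 
   s17   s19  s20 
   s18   s21  s10 
   s19   s19  s20 
   s20   s21  s10 
   s21   s17  s18 
(> = start, * = accepting)

start=s0 accept=s11,s12,s13,s14 s0-0->s1 s0-1->s2 s1-0->s3 s1-1->s4 s2-0->s5 s2-1->s6 s3-0->s7 s3-1->s8 s4-0->s9 s4-1->s10 s5-0->s11 s5-1->s12 s6-0->s13 s6-1->s14 s7-0->s7 s7-1->s8 s8-0->s9 s8-1->s10 s9-0->s11 s9-1->s12 s10-0->s15 s10-1->s16 s11-0->s7 s11-1->s8 s12-0->s9 s12-1->s10 s13-0->s11 s13-1->s12 s14-0->s13 s14-1->s14 s15-0->s17 s15-1->s18 s16-0->s15 s16-1->s16 s17-0->s19 s17-1->s20 s18-0->s21 s18-1->s10 s19-0->s19 s19-1->s20 s20-0->s21 s20-1->s10 s21-0->s17 s21-1->s18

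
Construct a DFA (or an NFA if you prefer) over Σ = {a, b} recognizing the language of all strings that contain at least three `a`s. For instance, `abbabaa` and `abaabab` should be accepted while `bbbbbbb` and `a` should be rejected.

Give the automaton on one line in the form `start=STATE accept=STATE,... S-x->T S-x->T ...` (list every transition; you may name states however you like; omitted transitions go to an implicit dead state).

start=q0 accept=q3,q4 q0-a->q1 q0-b->q0 q1-a->q2 q1-b->q1 q2-a->q3 q2-b->q2 q3-a->q4 q3-b->q3 q4-a->q4 q4-b->q4

Count `a`s, saturating at 4: states q0 through q3 mean 0 through 3 `a`s seen; q4 means more than 3. Each `a` increments (capped at q4); other symbols loop. Accept from {q3, q4}.
With 5 states:
        a   b  
>  q0   q1  q0 
   q1   q2  q1 
   q2   q3  q2 
 * q3   q4  q3 
 * q4   q4  q4 
(> = start, * = accepting)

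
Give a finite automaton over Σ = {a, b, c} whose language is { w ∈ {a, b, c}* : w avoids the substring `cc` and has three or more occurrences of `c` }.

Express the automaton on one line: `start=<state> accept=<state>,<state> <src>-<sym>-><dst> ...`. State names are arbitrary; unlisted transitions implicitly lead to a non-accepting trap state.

Run two small machines in parallel and take their product. One (3 states) tracks partial matches of the forbidden pattern `cc`; the other (5 states) tracks the count of `c`s, saturating at 4. Each combined state is a pair, one component from each; accept when both components accept. Equivalent product states are then merged.
8 states suffice.
        a   b   c  
>  q0   q0  q0  q1 
   q1   q2  q2  q3 
   q2   q2  q2  q4 
   q3   q3  q3  q3 
   q4   q5  q5  q3 
   q5   q5  q5  q6 
 * q6   q7  q7  q3 
 * q7   q7  q7  q6 
(> = start, * = accepting)

start=q0 accept=q6,q7 q0-a->q0 q0-b->q0 q0-c->q1 q1-a->q2 q1-b->q2 q1-c->q3 q2-a->q2 q2-b->q2 q2-c->q4 q3-a->q3 q3-b->q3 q3-c->q3 q4-a->q5 q4-b->q5 q4-c->q3 q5-a->q5 q5-b->q5 q5-c->q6 q6-a->q7 q6-b->q7 q6-c->q3 q7-a->q7 q7-b->q7 q7-c->q6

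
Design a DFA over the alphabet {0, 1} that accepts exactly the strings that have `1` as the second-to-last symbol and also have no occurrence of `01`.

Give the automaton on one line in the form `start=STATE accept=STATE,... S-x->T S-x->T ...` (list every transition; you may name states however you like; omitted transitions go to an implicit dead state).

Build one automaton per condition and run them in lockstep. The first has 7 states tracking the last 2 symbols read; the second has 3 states tracking partial matches of the forbidden pattern `01`. A product state is a pair (one from each), accepting exactly when both do.
With 10 states:
       0  1 
>  A   B  C 
   B   D  E 
   C   F  G 
   D   D  E 
   E   H  I 
 * F   D  E 
 * G   F  G 
   H   J  E 
   I   H  I 
   J   J  E 
(> = start, * = accepting)

start=A accept=F,G A-0->B A-1->C B-0->D B-1->E C-0->F C-1->G D-0->D D-1->E E-0->H E-1->I F-0->D F-1->E G-0->F G-1->G H-0->J H-1->E I-0->H I-1->I J-0->J J-1->E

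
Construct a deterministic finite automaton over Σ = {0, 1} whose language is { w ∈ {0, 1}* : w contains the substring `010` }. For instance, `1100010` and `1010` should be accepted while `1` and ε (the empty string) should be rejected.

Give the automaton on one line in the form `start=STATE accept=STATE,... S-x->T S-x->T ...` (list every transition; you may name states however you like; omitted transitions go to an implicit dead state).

start=S0 accept=S3 S0-0->S1 S0-1->S0 S1-0->S1 S1-1->S2 S2-0->S3 S2-1->S0 S3-0->S3 S3-1->S3

States S0..S2 record the length of the longest prefix of `010` that matches the current input suffix. Reaching S3 means `010` has been seen, and we stay there forever. Accept from S3.
With 4 states:
        0   1  
>  S0   S1  S0 
   S1   S1  S2 
   S2   S3  S0 
 * S3   S3  S3 
(> = start, * = accepting)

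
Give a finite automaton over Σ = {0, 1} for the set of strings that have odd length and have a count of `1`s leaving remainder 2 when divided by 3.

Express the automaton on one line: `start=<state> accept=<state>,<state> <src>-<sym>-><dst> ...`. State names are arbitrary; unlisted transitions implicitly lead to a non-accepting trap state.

start=s0 accept=s5 s0-0->s1 s0-1->s2 s1-0->s0 s1-1->s3 s2-0->s3 s2-1->s4 s3-0->s2 s3-1->s5 s4-0->s5 s4-1->s1 s5-0->s4 s5-1->s0

Run two small machines in parallel and take their product. One (2 states) tracks the input length modulo 2; the other (3 states) tracks the count of `1`s modulo 3. Each combined state is a pair, one component from each; accept when both components accept.
A 6-state machine:
        0   1  
>  s0   s1  s2 
   s1   s0  s3 
   s2   s3  s4 
   s3   s2  s5 
   s4   s5  s1 
 * s5   s4  s0 
(> = start, * = accepting)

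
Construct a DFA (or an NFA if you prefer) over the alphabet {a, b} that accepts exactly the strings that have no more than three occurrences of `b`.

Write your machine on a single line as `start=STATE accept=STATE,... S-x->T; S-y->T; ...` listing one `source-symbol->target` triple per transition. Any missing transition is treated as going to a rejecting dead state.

Only the number of `b`s matters, and only up to 4. Make a chain q0 → q1 → q2 → q3 → q4 advanced by each `b` (with q4 absorbing); every other symbol self-loops. The accepting set is {q0, q1, q2, q3}.
        a   b  
>* q0   q0  q1 
 * q1   q1  q2 
 * q2   q2  q3 
 * q3   q3  q4 
   q4   q4  q4 
(> = start, * = accepting)

start=q0; accept=q0,q1,q2,q3; q0-a->q0; q0-b->q1; q1-a->q1; q1-b->q2; q2-a->q2; q2-b->q3; q3-a->q3; q3-b->q4; q4-a->q4; q4-b->q4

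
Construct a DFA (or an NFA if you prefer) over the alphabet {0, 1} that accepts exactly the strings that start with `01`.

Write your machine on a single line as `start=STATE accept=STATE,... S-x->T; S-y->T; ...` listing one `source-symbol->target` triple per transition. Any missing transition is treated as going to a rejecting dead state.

Check the first 2 symbols one by one: q0 through q1 record how many have matched `01` so far; any wrong symbol goes to the dead state q3. After all 2 match we enter the accepting sink q2.
With 4 states:
        0   1  
>  q0   q1  q3 
   q1   q3  q2 
 * q2   q2  q2 
   q3   q3  q3 
(> = start, * = accepting)

start=q0; accept=q2; q0-0->q1; q0-1->q3; q1-0->q3; q1-1->q2; q2-0->q2; q2-1->q2; q3-0->q3; q3-1->q3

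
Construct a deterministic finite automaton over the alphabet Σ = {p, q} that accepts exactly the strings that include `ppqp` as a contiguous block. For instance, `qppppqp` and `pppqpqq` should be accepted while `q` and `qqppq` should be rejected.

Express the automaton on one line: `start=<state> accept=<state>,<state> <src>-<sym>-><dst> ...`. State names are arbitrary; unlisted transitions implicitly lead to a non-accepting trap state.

start=A accept=E A-p->B A-q->A B-p->C B-q->A C-p->C C-q->D D-p->E D-q->A E-p->E E-q->E

States A..D record the length of the longest prefix of `ppqp` that matches the current input suffix. Reaching E means `ppqp` has been seen, and we stay there forever. Accept from E.
       p  q 
>  A   B  A 
   B   C  A 
   C   C  D 
   D   E  A 
 * E   E  E 
(> = start, * = accepting)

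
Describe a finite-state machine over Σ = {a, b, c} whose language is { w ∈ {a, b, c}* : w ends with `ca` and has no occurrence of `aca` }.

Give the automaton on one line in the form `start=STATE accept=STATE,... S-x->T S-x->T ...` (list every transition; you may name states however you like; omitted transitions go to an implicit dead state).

start=q0 accept=q4 q0-a->q1 q0-b->q0 q0-c->q2 q1-a->q1 q1-b->q0 q1-c->q3 q2-a->q4 q2-b->q0 q2-c->q2 q3-a->q5 q3-b->q0 q3-c->q2 q4-a->q1 q4-b->q0 q4-c->q3 q5-a->q5 q5-b->q5 q5-c->q5

Build one automaton per condition and run them in lockstep. The first has 3 states tracking how much of the suffix `ca` has currently been matched; the second has 4 states tracking partial matches of the forbidden pattern `aca`. A product state is a pair (one from each), accepting exactly when both do. After merging equivalent states the machine shrinks.
A 6-state machine:
        a   b   c  
>  q0   q1  q0  q2 
   q1   q1  q0  q3 
   q2   q4  q0  q2 
   q3   q5  q0  q2 
 * q4   q1  q0  q3 
   q5   q5  q5  q5 
(> = start, * = accepting)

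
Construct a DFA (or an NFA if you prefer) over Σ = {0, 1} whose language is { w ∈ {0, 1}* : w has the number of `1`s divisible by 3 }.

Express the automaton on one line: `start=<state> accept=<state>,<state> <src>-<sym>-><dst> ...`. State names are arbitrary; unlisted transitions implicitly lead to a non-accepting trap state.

Keep the running count of `1`s modulo 3: each `1` advances along the cycle q0 → q1 → q2 → q0 while other symbols loop. Accept at q0.
3 states suffice.
        0   1  
>* q0   q0  q1 
   q1   q1  q2 
   q2   q2  q0 
(> = start, * = accepting)

start=q0 accept=q0 q0-0->q0 q0-1->q1 q1-0->q1 q1-1->q2 q2-0->q2 q2-1->q0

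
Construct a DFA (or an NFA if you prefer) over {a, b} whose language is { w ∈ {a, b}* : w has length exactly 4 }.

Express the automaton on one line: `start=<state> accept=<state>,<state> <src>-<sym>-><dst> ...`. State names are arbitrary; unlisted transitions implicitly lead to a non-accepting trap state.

start=s0 accept=s4 s0-a->s1 s0-b->s1 s1-a->s2 s1-b->s2 s2-a->s3 s2-b->s3 s3-a->s4 s3-b->s4 s4-a->s5 s4-b->s5 s5-a->s5 s5-b->s5

Count input length up to 5: every symbol moves from s0 toward s5, which means 'more than 4' and absorbs. Accept from {s4}.
        a   b  
>  s0   s1  s1 
   s1   s2  s2 
   s2   s3  s3 
   s3   s4  s4 
 * s4   s5  s5 
   s5   s5  s5 
(> = start, * = accepting)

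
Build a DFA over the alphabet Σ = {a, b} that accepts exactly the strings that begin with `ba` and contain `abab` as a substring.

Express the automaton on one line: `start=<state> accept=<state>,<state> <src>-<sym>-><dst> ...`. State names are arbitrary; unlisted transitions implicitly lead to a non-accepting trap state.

start=S0 accept=S7 S0-a->S1 S0-b->S2 S1-a->S1 S1-b->S1 S2-a->S3 S2-b->S1 S3-a->S3 S3-b->S4 S4-a->S5 S4-b->S6 S5-a->S3 S5-b->S7 S6-a->S3 S6-b->S6 S7-a->S7 S7-b->S7

Build one automaton per condition and run them in lockstep. One (4 states) tracks whether the input so far still matches the prefix `ba`; the other (5 states) tracks whether and how much of `abab` has been seen. Each combined state is a pair, one component from each; accept when both components accept. After merging equivalent states the machine shrinks.
With 8 states:
        a   b  
>  S0   S1  S2 
   S1   S1  S1 
   S2   S3  S1 
   S3   S3  S4 
   S4   S5  S6 
   S5   S3  S7 
   S6   S3  S6 
 * S7   S7  S7 
(> = start, * = accepting)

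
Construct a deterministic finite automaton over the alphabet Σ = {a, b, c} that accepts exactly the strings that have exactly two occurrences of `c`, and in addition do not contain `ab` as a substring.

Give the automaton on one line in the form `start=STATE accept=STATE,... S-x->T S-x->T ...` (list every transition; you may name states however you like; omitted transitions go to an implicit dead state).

Handle the two conditions separately and then intersect. One (4 states) tracks the count of `c`s, saturating at 3; the other (3 states) tracks partial matches of the forbidden pattern `ab`. Each combined state is a pair, one component from each; accept when both components accept.
With 12 states:
          a    b    c  
>  S0     S1   S0   S2 
   S1     S1   S3   S2 
   S2     S4   S2   S5 
   S3     S3   S3   S6 
   S4     S4   S6   S5 
 * S5     S7   S5   S8 
   S6     S6   S6   S9 
 * S7     S7   S9   S8 
   S8    S10   S8   S8 
   S9     S9   S9  S11 
   S10   S10  S11   S8 
   S11   S11  S11  S11 
(> = start, * = accepting)

start=S0 accept=S5,S7 S0-a->S1 S0-b->S0 S0-c->S2 S1-a->S1 S1-b->S3 S1-c->S2 S2-a->S4 S2-b->S2 S2-c->S5 S3-a->S3 S3-b->S3 S3-c->S6 S4-a->S4 S4-b->S6 S4-c->S5 S5-a->S7 S5-b->S5 S5-c->S8 S6-a->S6 S6-b->S6 S6-c->S9 S7-a->S7 S7-b->S9 S7-c->S8 S8-a->S10 S8-b->S8 S8-c->S8 S9-a->S9 S9-b->S9 S9-c->S11 S10-a->S10 S10-b->S11 S10-c->S8 S11-a->S11 S11-b->S11 S11-c->S11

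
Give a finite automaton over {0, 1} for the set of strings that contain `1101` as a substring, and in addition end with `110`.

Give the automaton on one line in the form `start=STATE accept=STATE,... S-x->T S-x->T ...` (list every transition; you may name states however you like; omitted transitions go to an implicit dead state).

Handle the two conditions separately and then intersect. One (5 states) tracks whether and how much of `1101` has been seen; the other (4 states) tracks how much of the suffix `110` has currently been matched. Each combined state is a pair, one component from each; accept when both components accept.
With 8 states:
        0   1  
>  S0   S0  S1 
   S1   S0  S2 
   S2   S3  S2 
   S3   S0  S4 
   S4   S5  S6 
   S5   S5  S4 
   S6   S7  S6 
 * S7   S5  S4 
(> = start, * = accepting)

start=S0 accept=S7 S0-0->S0 S0-1->S1 S1-0->S0 S1-1->S2 S2-0->S3 S2-1->S2 S3-0->S0 S3-1->S4 S4-0->S5 S4-1->S6 S5-0->S5 S5-1->S4 S6-0->S7 S6-1->S6 S7-0->S5 S7-1->S4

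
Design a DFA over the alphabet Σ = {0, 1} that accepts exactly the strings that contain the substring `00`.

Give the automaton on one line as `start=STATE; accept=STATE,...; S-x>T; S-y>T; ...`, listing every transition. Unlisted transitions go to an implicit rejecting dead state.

start=A; accept=C; A-0>B; A-1>A; B-0>C; B-1>A; C-0>C; C-1>C

Track how much of `00` has been matched so far: state A is no progress, C is the absorbing accept state reached once `00` has occurred. Intermediate states record partial matches; on a mismatch, fall back to the longest reusable overlap.
With 3 states:
       0  1 
>  A   B  A 
   B   C  A 
 * C   C  C 
(> = start, * = accepting)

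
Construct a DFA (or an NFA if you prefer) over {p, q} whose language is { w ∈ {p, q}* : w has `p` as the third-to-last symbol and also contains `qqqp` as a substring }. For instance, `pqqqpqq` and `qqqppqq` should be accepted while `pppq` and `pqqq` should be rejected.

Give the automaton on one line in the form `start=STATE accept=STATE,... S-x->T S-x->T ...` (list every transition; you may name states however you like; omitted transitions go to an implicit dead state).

start=s0 accept=s18,s19,s20,s21 s0-p->s1 s0-q->s2 s1-p->s3 s1-q->s4 s2-p->s5 s2-q->s6 s3-p->s7 s3-q->s8 s4-p->s9 s4-q->s10 s5-p->s11 s5-q->s12 s6-p->s13 s6-q->s14 s7-p->s7 s7-q->s8 s8-p->s9 s8-q->s10 s9-p->s11 s9-q->s12 s10-p->s13 s10-q->s14 s11-p->s7 s11-q->s8 s12-p->s9 s12-q->s10 s13-p->s11 s13-q->s12 s14-p->s15 s14-q->s14 s15-p->s16 s15-q->s17 s16-p->s18 s16-q->s19 s17-p->s20 s17-q->s21 s18-p->s18 s18-q->s19 s19-p->s20 s19-q->s21 s20-p->s16 s20-q->s17 s21-p->s15 s21-q->s22 s22-p->s15 s22-q->s22

Build one automaton per condition and run them in lockstep. The first has 15 states tracking the last 3 symbols read; the second has 5 states tracking whether and how much of `qqqp` has been seen. A product state is a pair (one from each), accepting exactly when both do.
          p    q  
>  s0     s1   s2 
   s1     s3   s4 
   s2     s5   s6 
   s3     s7   s8 
   s4     s9  s10 
   s5    s11  s12 
   s6    s13  s14 
   s7     s7   s8 
   s8     s9  s10 
   s9    s11  s12 
   s10   s13  s14 
   s11    s7   s8 
   s12    s9  s10 
   s13   s11  s12 
   s14   s15  s14 
   s15   s16  s17 
   s16   s18  s19 
   s17   s20  s21 
 * s18   s18  s19 
 * s19   s20  s21 
 * s20   s16  s17 
 * s21   s15  s22 
   s22   s15  s22 
(> = start, * = accepting)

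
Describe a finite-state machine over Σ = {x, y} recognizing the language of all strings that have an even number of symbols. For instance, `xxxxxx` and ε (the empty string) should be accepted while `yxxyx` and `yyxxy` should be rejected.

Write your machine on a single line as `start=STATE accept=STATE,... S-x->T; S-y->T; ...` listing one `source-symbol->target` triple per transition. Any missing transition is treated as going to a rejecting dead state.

start=S0; accept=S0; S0-x->S1; S0-y->S1; S1-x->S0; S1-y->S0

Count input length modulo 2: every symbol advances one step around the cycle S0 → S1 → S0. Accept at S0.
        x   y  
>* S0   S1  S1 
   S1   S0  S0 
(> = start, * = accepting)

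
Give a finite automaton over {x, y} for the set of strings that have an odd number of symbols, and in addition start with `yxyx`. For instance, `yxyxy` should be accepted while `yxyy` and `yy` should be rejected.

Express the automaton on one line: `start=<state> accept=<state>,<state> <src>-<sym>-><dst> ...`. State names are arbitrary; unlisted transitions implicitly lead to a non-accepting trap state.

start=q0 accept=q6 q0-x->q1 q0-y->q2 q1-x->q1 q1-y->q1 q2-x->q3 q2-y->q1 q3-x->q1 q3-y->q4 q4-x->q5 q4-y->q1 q5-x->q6 q5-y->q6 q6-x->q5 q6-y->q5

Build one automaton per condition and run them in lockstep. The first has 2 states tracking the input length modulo 2; the second has 6 states tracking whether the input so far still matches the prefix `yxyx`. A product state is a pair (one from each), accepting exactly when both do. Minimizing collapses redundant product states.
7 states suffice.
        x   y  
>  q0   q1  q2 
   q1   q1  q1 
   q2   q3  q1 
   q3   q1  q4 
   q4   q5  q1 
   q5   q6  q6 
 * q6   q5  q5 
(> = start, * = accepting)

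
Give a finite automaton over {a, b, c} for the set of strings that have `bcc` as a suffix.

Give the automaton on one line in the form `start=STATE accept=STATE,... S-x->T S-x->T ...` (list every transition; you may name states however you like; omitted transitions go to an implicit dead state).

start=q0 accept=q3 q0-a->q0 q0-b->q1 q0-c->q0 q1-a->q0 q1-b->q1 q1-c->q2 q2-a->q0 q2-b->q1 q2-c->q3 q3-a->q0 q3-b->q1 q3-c->q0

Let each state record the length of the longest suffix of the input read so far that is also a prefix of `bcc`. q1 means the last symbol is `b`; q2 means the last 2 symbols are `bc`; q3 means the last 3 symbols are `bcc`. Accept only at q3, where the string currently ends in `bcc`.
With 4 states:
        a   b   c  
>  q0   q0  q1  q0 
   q1   q0  q1  q2 
   q2   q0  q1  q3 
 * q3   q0  q1  q0 
(> = start, * = accepting)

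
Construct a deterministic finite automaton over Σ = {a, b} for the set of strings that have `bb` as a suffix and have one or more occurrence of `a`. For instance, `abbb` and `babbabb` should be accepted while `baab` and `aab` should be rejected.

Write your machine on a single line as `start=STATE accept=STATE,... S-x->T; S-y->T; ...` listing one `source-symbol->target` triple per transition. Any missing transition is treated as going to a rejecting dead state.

start=q0; accept=q3; q0-a->q1; q0-b->q0; q1-a->q1; q1-b->q2; q2-a->q1; q2-b->q3; q3-a->q1; q3-b->q3

Build one automaton per condition and run them in lockstep. The first has 3 states tracking how much of the suffix `bb` has currently been matched; the second has 3 states tracking the count of `a`s, saturating at 2. A product state is a pair (one from each), accepting exactly when both do. After merging equivalent states the machine shrinks.
A 4-state machine:
        a   b  
>  q0   q1  q0 
   q1   q1  q2 
   q2   q1  q3 
 * q3   q1  q3 
(> = start, * = accepting)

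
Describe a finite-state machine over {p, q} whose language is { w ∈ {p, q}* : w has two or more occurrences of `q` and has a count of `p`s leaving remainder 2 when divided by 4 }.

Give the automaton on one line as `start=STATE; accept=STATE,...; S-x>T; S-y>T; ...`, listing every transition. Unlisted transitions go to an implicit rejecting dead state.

Build one automaton per condition and run them in lockstep. One (4 states) tracks the count of `q`s, saturating at 3; the other (4 states) tracks the count of `p`s modulo 4. Each combined state is a pair, one component from each; accept when both components accept. Equivalent product states are then merged.
12 states suffice.
       p  q 
>  A   B  C 
   B   D  E 
   C   E  F 
   D   G  H 
   E   H  I 
   F   I  F 
   G   A  J 
   H   J  K 
   I   K  I 
   J   C  L 
 * K   L  K 
   L   F  L 
(> = start, * = accepting)

start=A; accept=K; A-p>B; A-q>C; B-p>D; B-q>E; C-p>E; C-q>F; D-p>G; D-q>H; E-p>H; E-q>I; F-p>I; F-q>F; G-p>A; G-q>J; H-p>J; H-q>K; I-p>K; I-q>I; J-p>C; J-q>L; K-p>L; K-q>K; L-p>F; L-q>L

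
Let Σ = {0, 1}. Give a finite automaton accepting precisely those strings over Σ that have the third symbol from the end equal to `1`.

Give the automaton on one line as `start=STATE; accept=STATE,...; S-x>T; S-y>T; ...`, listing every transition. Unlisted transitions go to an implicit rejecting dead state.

start=S0; accept=S11,S12,S13,S14; S0-0>S1; S0-1>S2; S1-0>S3; S1-1>S4; S2-0>S5; S2-1>S6; S3-0>S7; S3-1>S8; S4-0>S9; S4-1>S10; S5-0>S11; S5-1>S12; S6-0>S13; S6-1>S14; S7-0>S7; S7-1>S8; S8-0>S9; S8-1>S10; S9-0>S11; S9-1>S12; S10-0>S13; S10-1>S14; S11-0>S7; S11-1>S8; S12-0>S9; S12-1>S10; S13-0>S11; S13-1>S12; S14-0>S13; S14-1>S14

A DFA must remember the last 3 symbols (since which symbol is third-to-last isn't known until the input ends). Use one state per possible window of the last ≤3 symbols; accept from those whose window starts with `1`.
A 15-state machine:
          0    1  
>  S0     S1   S2 
   S1     S3   S4 
   S2     S5   S6 
   S3     S7   S8 
   S4     S9  S10 
   S5    S11  S12 
   S6    S13  S14 
   S7     S7   S8 
   S8     S9  S10 
   S9    S11  S12 
   S10   S13  S14 
 * S11    S7   S8 
 * S12    S9  S10 
 * S13   S11  S12 
 * S14   S13  S14 
(> = start, * = accepting)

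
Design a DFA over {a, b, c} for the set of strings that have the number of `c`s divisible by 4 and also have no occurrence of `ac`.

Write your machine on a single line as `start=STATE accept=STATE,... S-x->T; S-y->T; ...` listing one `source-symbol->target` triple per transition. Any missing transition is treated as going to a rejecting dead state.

Build one automaton per condition and run them in lockstep. The first has 4 states tracking the count of `c`s modulo 4; the second has 3 states tracking partial matches of the forbidden pattern `ac`. A product state is a pair (one from each), accepting exactly when both do. Minimizing collapses redundant product states.
        a   b   c  
>* S0   S1  S0  S2 
 * S1   S1  S0  S3 
   S2   S4  S2  S5 
   S3   S3  S3  S3 
   S4   S4  S2  S3 
   S5   S6  S5  S7 
   S6   S6  S5  S3 
   S7   S8  S7  S0 
   S8   S8  S7  S3 
(> = start, * = accepting)

start=S0; accept=S0,S1; S0-a->S1; S0-b->S0; S0-c->S2; S1-a->S1; S1-b->S0; S1-c->S3; S2-a->S4; S2-b->S2; S2-c->S5; S3-a->S3; S3-b->S3; S3-c->S3; S4-a->S4; S4-b->S2; S4-c->S3; S5-a->S6; S5-b->S5; S5-c->S7; S6-a->S6; S6-b->S5; S6-c->S3; S7-a->S8; S7-b->S7; S7-c->S0; S8-a->S8; S8-b->S7; S8-c->S3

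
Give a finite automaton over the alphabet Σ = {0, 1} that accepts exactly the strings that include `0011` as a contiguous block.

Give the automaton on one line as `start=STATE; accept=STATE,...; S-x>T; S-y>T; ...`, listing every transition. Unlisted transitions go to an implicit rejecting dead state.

start=A; accept=E; A-0>B; A-1>A; B-0>C; B-1>A; C-0>C; C-1>D; D-0>B; D-1>E; E-0>E; E-1>E

Track how much of `0011` has been matched so far: state A is no progress, E is the absorbing accept state reached once `0011` has occurred. Intermediate states record partial matches; on a mismatch, fall back to the longest reusable overlap.
5 states suffice.
       0  1 
>  A   B  A 
   B   C  A 
   C   C  D 
   D   B  E 
 * E   E  E 
(> = start, * = accepting)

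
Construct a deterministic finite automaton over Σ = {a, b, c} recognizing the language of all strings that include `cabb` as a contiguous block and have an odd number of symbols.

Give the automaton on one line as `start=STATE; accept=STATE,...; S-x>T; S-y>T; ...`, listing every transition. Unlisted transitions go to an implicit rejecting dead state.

Handle the two conditions separately and then intersect. The first has 5 states tracking whether and how much of `cabb` has been seen; the second has 2 states tracking the input length modulo 2. A product state is a pair (one from each), accepting exactly when both do.
With 10 states:
        a   b   c  
>  s0   s1  s1  s2 
   s1   s0  s0  s3 
   s2   s4  s0  s3 
   s3   s5  s1  s2 
   s4   s1  s6  s2 
   s5   s0  s7  s3 
   s6   s0  s8  s3 
   s7   s1  s9  s2 
   s8   s9  s9  s9 
 * s9   s8  s8  s8 
(> = start, * = accepting)

start=s0; accept=s9; s0-a>s1; s0-b>s1; s0-c>s2; s1-a>s0; s1-b>s0; s1-c>s3; s2-a>s4; s2-b>s0; s2-c>s3; s3-a>s5; s3-b>s1; s3-c>s2; s4-a>s1; s4-b>s6; s4-c>s2; s5-a>s0; s5-b>s7; s5-c>s3; s6-a>s0; s6-b>s8; s6-c>s3; s7-a>s1; s7-b>s9; s7-c>s2; s8-a>s9; s8-b>s9; s8-c>s9; s9-a>s8; s9-b>s8; s9-c>s8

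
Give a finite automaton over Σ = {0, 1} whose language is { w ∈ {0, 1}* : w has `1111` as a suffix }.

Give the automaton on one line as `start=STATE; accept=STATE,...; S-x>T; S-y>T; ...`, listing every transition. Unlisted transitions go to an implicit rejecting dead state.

start=q0; accept=q4; q0-0>q0; q0-1>q1; q1-0>q0; q1-1>q2; q2-0>q0; q2-1>q3; q3-0>q0; q3-1>q4; q4-0>q0; q4-1>q4

Let each state record the length of the longest suffix of the input read so far that is also a prefix of `1111`. q1 means the last symbol is `1`; q2 means the last 2 symbols are `11`; q3 means the last 3 symbols are `111`; q4 means the last 4 symbols are `1111`. Accept only at q4, where the string currently ends in `1111`.
A 5-state machine:
        0   1  
>  q0   q0  q1 
   q1   q0  q2 
   q2   q0  q3 
   q3   q0  q4 
 * q4   q0  q4 
(> = start, * = accepting)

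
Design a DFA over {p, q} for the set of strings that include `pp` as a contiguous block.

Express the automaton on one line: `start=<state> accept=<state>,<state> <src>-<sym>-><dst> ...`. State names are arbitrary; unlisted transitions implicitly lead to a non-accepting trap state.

start=A accept=C A-p->B A-q->A B-p->C B-q->A C-p->C C-q->C

States A..B record the length of the longest prefix of `pp` that matches the current input suffix. Reaching C means `pp` has been seen, and we stay there forever. Accept from C.
3 states suffice.
       p  q 
>  A   B  A 
   B   C  A 
 * C   C  C 
(> = start, * = accepting)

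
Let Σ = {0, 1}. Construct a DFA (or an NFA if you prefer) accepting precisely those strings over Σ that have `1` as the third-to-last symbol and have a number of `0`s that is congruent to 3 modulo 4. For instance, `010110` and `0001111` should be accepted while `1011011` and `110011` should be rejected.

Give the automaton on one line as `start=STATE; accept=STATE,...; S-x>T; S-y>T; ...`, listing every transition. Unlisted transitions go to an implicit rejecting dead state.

Build one automaton per condition and run them in lockstep. The first has 15 states tracking the last 3 symbols read; the second has 4 states tracking the count of `0`s modulo 4. A product state is a pair (one from each), accepting exactly when both do. After merging equivalent states the machine shrinks.
          0    1  
>  S0     S1   S0 
   S1     S2   S3 
   S2     S4   S5 
   S3     S6   S3 
   S4     S0   S7 
   S5     S8   S9 
   S6    S10   S5 
   S7     S0  S11 
   S8     S0  S12 
   S9    S13   S9 
 * S10    S0   S7 
   S11    S0  S14 
 * S12    S0  S11 
 * S13    S0  S12 
 * S14    S0  S14 
(> = start, * = accepting)

start=S0; accept=S10,S12,S13,S14; S0-0>S1; S0-1>S0; S1-0>S2; S1-1>S3; S2-0>S4; S2-1>S5; S3-0>S6; S3-1>S3; S4-0>S0; S4-1>S7; S5-0>S8; S5-1>S9; S6-0>S10; S6-1>S5; S7-0>S0; S7-1>S11; S8-0>S0; S8-1>S12; S9-0>S13; S9-1>S9; S10-0>S0; S10-1>S7; S11-0>S0; S11-1>S14; S12-0>S0; S12-1>S11; S13-0>S0; S13-1>S12; S14-0>S0; S14-1>S14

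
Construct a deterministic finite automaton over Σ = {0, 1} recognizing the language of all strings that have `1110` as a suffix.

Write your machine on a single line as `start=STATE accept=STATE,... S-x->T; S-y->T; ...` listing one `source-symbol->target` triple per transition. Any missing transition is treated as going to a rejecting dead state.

start=A; accept=E; A-0->A; A-1->B; B-0->A; B-1->C; C-0->A; C-1->D; D-0->E; D-1->D; E-0->A; E-1->B

Remember how much of `1110` the current input suffix matches. State A means no match yet; B means the last symbol is `1`; C means the last 2 symbols are `11`; D means the last 3 symbols are `111`; E means the last 4 symbols are `1110`. Only E accepts. On a mismatch, fall back to the longest proper suffix that is still a prefix of `1110`.
A 5-state machine:
       0  1 
>  A   A  B 
   B   A  C 
   C   A  D 
   D   E  D 
 * E   A  B 
(> = start, * = accepting)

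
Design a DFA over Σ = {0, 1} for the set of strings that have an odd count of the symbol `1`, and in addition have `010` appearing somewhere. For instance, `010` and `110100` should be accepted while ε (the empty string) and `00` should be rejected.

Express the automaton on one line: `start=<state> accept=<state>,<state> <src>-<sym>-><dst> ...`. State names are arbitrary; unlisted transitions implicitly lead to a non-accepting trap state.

start=q0 accept=q5 q0-0->q1 q0-1->q2 q1-0->q1 q1-1->q3 q2-0->q4 q2-1->q0 q3-0->q5 q3-1->q0 q4-0->q4 q4-1->q6 q5-0->q5 q5-1->q7 q6-0->q7 q6-1->q2 q7-0->q7 q7-1->q5

Run two small machines in parallel and take their product. One (2 states) tracks the count of `1`s modulo 2; the other (4 states) tracks whether and how much of `010` has been seen. Each combined state is a pair, one component from each; accept when both components accept.
An 8-state machine:
        0   1  
>  q0   q1  q2 
   q1   q1  q3 
   q2   q4  q0 
   q3   q5  q0 
   q4   q4  q6 
 * q5   q5  q7 
   q6   q7  q2 
   q7   q7  q5 
(> = start, * = accepting)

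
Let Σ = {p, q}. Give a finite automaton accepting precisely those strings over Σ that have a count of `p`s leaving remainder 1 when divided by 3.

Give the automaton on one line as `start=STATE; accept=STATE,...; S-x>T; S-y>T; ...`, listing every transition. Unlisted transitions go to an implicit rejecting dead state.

start=s0; accept=s1; s0-p>s1; s0-q>s0; s1-p>s2; s1-q>s1; s2-p>s0; s2-q>s2

Keep the running count of `p`s modulo 3: each `p` advances along the cycle s0 → s1 → s2 → s0 while other symbols loop. Accept at s1.
A 3-state machine:
        p   q  
>  s0   s1  s0 
 * s1   s2  s1 
   s2   s0  s2 
(> = start, * = accepting)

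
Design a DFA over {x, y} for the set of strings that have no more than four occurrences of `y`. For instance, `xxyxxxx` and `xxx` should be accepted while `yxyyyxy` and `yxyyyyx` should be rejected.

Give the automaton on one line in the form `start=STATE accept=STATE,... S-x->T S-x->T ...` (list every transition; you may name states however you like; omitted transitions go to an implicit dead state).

start=s0 accept=s0,s1,s2,s3,s4 s0-x->s0 s0-y->s1 s1-x->s1 s1-y->s2 s2-x->s2 s2-y->s3 s3-x->s3 s3-y->s4 s4-x->s4 s4-y->s5 s5-x->s5 s5-y->s5

Only the number of `y`s matters, and only up to 5. Make a chain s0 → s1 → s2 → s3 → s4 → s5 advanced by each `y` (with s5 absorbing); every other symbol self-loops. The accepting set is {s0, s1, s2, s3, s4}.
A 6-state machine:
        x   y  
>* s0   s0  s1 
 * s1   s1  s2 
 * s2   s2  s3 
 * s3   s3  s4 
 * s4   s4  s5 
   s5   s5  s5 
(> = start, * = accepting)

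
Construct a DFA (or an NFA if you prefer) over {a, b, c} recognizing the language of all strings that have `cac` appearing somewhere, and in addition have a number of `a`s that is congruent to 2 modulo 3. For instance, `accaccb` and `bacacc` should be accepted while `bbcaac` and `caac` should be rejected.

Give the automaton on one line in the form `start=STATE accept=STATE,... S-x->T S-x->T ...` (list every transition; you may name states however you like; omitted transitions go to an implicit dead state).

Handle the two conditions separately and then intersect. One (4 states) tracks whether and how much of `cac` has been seen; the other (3 states) tracks the count of `a`s modulo 3. Each combined state is a pair, one component from each; accept when both components accept.
A 12-state machine:
          a    b    c  
>  s0     s1   s0   s2 
   s1     s3   s1   s4 
   s2     s5   s0   s2 
   s3     s0   s3   s6 
   s4     s7   s1   s4 
   s5     s3   s1   s8 
   s6     s9   s3   s6 
   s7     s0   s3  s10 
   s8    s10   s8   s8 
   s9     s1   s0  s11 
 * s10   s11  s10  s10 
   s11    s8  s11  s11 
(> = start, * = accepting)

start=s0 accept=s10 s0-a->s1 s0-b->s0 s0-c->s2 s1-a->s3 s1-b->s1 s1-c->s4 s2-a->s5 s2-b->s0 s2-c->s2 s3-a->s0 s3-b->s3 s3-c->s6 s4-a->s7 s4-b->s1 s4-c->s4 s5-a->s3 s5-b->s1 s5-c->s8 s6-a->s9 s6-b->s3 s6-c->s6 s7-a->s0 s7-b->s3 s7-c->s10 s8-a->s10 s8-b->s8 s8-c->s8 s9-a->s1 s9-b->s0 s9-c->s11 s10-a->s11 s10-b->s10 s10-c->s10 s11-a->s8 s11-b->s11 s11-c->s11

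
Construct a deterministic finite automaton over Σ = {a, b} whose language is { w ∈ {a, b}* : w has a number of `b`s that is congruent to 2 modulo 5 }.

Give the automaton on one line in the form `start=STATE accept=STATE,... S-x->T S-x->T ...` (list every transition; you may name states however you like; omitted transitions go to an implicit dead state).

Keep the running count of `b`s modulo 5: each `b` advances along the cycle q0 → q1 → q2 → q3 → q4 → q0 while other symbols loop. Accept at q2.
        a   b  
>  q0   q0  q1 
   q1   q1  q2 
 * q2   q2  q3 
   q3   q3  q4 
   q4   q4  q0 
(> = start, * = accepting)

start=q0 accept=q2 q0-a->q0 q0-b->q1 q1-a->q1 q1-b->q2 q2-a->q2 q2-b->q3 q3-a->q3 q3-b->q4 q4-a->q4 q4-b->q0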